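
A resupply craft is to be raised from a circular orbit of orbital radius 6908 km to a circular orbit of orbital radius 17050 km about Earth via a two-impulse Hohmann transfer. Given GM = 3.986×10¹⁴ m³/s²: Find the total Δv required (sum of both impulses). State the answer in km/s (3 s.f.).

Δv_total ≈ 2.63 km/s

r₁ = 6908 km = 6.908×10⁶ m.
r₂ = 17050 km = 1.705×10⁷ m.
Transfer ellipse a_t = (r₁ + r₂)/2 = 1.198×10⁷ m.
At r₁: circular v_c1 = √(μ/r₁) = 7596 m/s; transfer-perigee v_p = √[μ(2/r₁ − 1/a_t)] = 9062 m/s.
Δv₁ = v_p − v_c1 = 1466 m/s.
At r₂: circular v_c2 = √(μ/r₂) = 4835 m/s; transfer-apogee v_a = √[μ(2/r₂ − 1/a_t)] = 3672 m/s.
Δv₂ = v_c2 − v_a = 1163 m/s.
Total Δv = Δv₁ + Δv₂ = 2630 m/s = 2.630 km/s.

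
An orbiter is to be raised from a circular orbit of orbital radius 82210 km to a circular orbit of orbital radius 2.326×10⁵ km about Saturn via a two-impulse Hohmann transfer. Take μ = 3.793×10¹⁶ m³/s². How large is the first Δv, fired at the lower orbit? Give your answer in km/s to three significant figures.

r₁ = 82210 km = 8.221×10⁷ m.
r₂ = 2.326×10⁵ km = 2.326×10⁸ m.
Transfer ellipse a_t = (r₁ + r₂)/2 = 1.574×10⁸ m.
At r₁: circular v_c1 = √(μ/r₁) = 21480 m/s; transfer-perikrone v_p = √[μ(2/r₁ − 1/a_t)] = 26110 m/s.
Δv₁ = v_p − v_c1 = 4631 m/s.
= 4.631 km/s.

Δv ≈ 4.63 km/s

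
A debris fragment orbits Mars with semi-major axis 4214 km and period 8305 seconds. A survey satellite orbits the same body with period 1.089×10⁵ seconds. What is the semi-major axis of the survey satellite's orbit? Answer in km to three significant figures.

a₂ ≈ 23400 km

Kepler's third law: a³ ∝ T², so a₂ = a₁ (T₂/T₁)^(2/3).
T₂/T₁ = 13.11, (T₂/T₁)^(2/3) = 5.561.
a₂ = 4214 × 5.561 = 23430 km.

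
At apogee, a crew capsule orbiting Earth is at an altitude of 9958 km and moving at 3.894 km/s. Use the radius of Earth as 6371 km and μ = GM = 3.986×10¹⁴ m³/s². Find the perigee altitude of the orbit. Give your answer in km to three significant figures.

r_a = 6371 + 9958 = 16329 km = 1.633×10⁷ m.
Specific energy ε = v²/2 − μ/r = -1.683×10⁷ J/kg, so a = −μ/(2ε) = 1.184×10⁷ m.
The apsides satisfy r_p + r_a = 2a, so the perigee radius is 2a − r_a = 7.356×10⁶ m = 7356.4 km.
Perigee altitude = 7356.4 − 6371 = 985.39 km.

perigee altitude ≈ 985 km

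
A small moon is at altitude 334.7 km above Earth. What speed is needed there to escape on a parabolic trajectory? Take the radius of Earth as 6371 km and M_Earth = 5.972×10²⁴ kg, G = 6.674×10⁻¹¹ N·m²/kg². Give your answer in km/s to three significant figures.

μ = GM = 6.674×10⁻¹¹ × 5.972×10²⁴ = 3.986×10¹⁴ m³/s².
r = 6371 + 334.7 = 6705.7 km = 6.7057×10⁶ m.
Escape speed v_esc = √(2μ/r) = √(2 × 3.986×10¹⁴ / 6.706×10⁶) = √(1.189×10⁸) = 10900 m/s.
= 10.90 km/s.

v_esc ≈ 10.9 km/s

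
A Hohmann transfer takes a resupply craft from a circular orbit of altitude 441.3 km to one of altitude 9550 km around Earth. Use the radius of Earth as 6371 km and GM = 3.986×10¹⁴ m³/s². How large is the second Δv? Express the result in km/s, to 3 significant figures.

r₁ = 6371 + 441.3 = 6812.3 km = 6.8123×10⁶ m.
r₂ = 6371 + 9550 = 15921 km = 1.5921×10⁷ m.
Transfer ellipse a_t = (r₁ + r₂)/2 = 1.137×10⁷ m.
At r₁: circular v_c1 = √(μ/r₁) = 7649 m/s; transfer-perigee v_p = √[μ(2/r₁ − 1/a_t)] = 9053 m/s.
At r₂: circular v_c2 = √(μ/r₂) = 5004 m/s; transfer-apogee v_a = √[μ(2/r₂ − 1/a_t)] = 3874 m/s.
Δv₂ = v_c2 − v_a = 1130 m/s.
= 1.130 km/s.

Δv ≈ 1.13 km/s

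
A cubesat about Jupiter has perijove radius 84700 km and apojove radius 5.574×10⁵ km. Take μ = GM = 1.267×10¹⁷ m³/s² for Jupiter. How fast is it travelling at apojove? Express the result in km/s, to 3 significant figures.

Semi-major axis a = (r_p + r_a)/2 = 3.2105×10⁵ km = 3.210×10⁸ m.
Vis-viva: v² = μ(2/r − 1/a) = 1.267×10¹⁷ × (3.588×10⁻⁹ − 3.115×10⁻⁹) = 5.997×10⁷ m²/s².
v = 7744 m/s = 7.744 km/s.

v ≈ 7.74 km/s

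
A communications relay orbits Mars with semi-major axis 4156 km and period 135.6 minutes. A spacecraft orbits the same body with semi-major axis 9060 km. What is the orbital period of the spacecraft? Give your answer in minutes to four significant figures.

T₂ ≈ 436.5 minutes

Kepler's third law: T² ∝ a³, so T₂ = T₁ (a₂/a₁)^(3/2).
a₂/a₁ = 2.180, (a₂/a₁)^(3/2) = 3.219.
T₂ = 135.6 × 3.219 = 436.5 minutes.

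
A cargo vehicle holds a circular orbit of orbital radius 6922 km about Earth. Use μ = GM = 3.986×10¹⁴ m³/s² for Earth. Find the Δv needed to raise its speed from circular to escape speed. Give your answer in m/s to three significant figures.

r = 6922 km = 6.922×10⁶ m.
Circular speed v_c = √(μ/r) = 7588 m/s.
Escape speed v_esc = √(2μ/r) = √2 × v_c = 10730 m/s.
Δv = v_esc − v_c = 3143 m/s.

Δv ≈ 3140 m/s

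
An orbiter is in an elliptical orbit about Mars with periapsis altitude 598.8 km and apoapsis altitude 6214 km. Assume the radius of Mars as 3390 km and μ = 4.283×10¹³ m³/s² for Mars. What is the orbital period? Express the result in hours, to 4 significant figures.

T ≈ 4.725 hours

r_p = 3390 + 598.8 = 3988.8 km = 3.9888×10⁶ m.
r_a = 3390 + 6214 = 9604.0 km = 9.6040×10⁶ m.
Semi-major axis a = (r_p + r_a)/2 = (3988.8 + 9604.0)/2 = 6796.4 km = 6.796×10⁶ m.
By Kepler's third law T = 2π√(a³/μ) = 2π × 2.707×10³ = 1.701×10⁴ s.
= 4.725 hours.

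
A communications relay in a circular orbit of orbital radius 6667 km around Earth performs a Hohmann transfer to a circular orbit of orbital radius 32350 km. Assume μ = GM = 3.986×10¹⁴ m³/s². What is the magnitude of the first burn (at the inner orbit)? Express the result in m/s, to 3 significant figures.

Δv ≈ 2220 m/s

r₁ = 6667 km = 6.667×10⁶ m.
r₂ = 32350 km = 3.235×10⁷ m.
Transfer ellipse a_t = (r₁ + r₂)/2 = 1.951×10⁷ m.
At r₁: circular v_c1 = √(μ/r₁) = 7732 m/s; transfer-perigee v_p = √[μ(2/r₁ − 1/a_t)] = 9957 m/s.
Δv₁ = v_p − v_c1 = 2225 m/s.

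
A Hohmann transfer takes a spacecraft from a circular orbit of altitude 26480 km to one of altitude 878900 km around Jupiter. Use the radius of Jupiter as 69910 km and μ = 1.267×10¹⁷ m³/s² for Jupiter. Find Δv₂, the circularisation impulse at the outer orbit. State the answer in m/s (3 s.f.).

Δv ≈ 6590 m/s

r₁ = 69910 + 26480 = 96390 km = 9.6390×10⁷ m.
r₂ = 69910 + 878900 = 948810 km = 9.4881×10⁸ m.
Transfer ellipse a_t = (r₁ + r₂)/2 = 5.226×10⁸ m.
At r₁: circular v_c1 = √(μ/r₁) = 36260 m/s; transfer-perijove v_p = √[μ(2/r₁ − 1/a_t)] = 48850 m/s.
At r₂: circular v_c2 = √(μ/r₂) = 11560 m/s; transfer-apojove v_a = √[μ(2/r₂ − 1/a_t)] = 4963 m/s.
Δv₂ = v_c2 − v_a = 6593 m/s.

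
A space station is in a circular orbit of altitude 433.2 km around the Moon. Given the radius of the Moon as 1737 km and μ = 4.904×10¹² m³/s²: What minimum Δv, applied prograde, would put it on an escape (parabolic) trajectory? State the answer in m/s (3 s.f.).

Δv ≈ 623 m/s

r = 1737 + 433.2 = 2170.2 km = 2.1702×10⁶ m.
Circular speed v_c = √(μ/r) = 1503 m/s.
Escape speed v_esc = √(2μ/r) = √2 × v_c = 2126 m/s.
Δv = v_esc − v_c = 622.7 m/s.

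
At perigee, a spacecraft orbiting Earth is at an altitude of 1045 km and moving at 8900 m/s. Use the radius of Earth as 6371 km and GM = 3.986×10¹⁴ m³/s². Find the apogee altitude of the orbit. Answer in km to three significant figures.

r_p = 6371 + 1045 = 7416.0 km = 7.416×10⁶ m.
Specific energy ε = v²/2 − μ/r = -1.414×10⁷ J/kg, so a = −μ/(2ε) = 1.409×10⁷ m.
The apsides satisfy r_p + r_a = 2a, so the apogee radius is 2a − r_p = 2.077×10⁷ m = 20766 km.
Apogee altitude = 20766 − 6371 = 14395 km.

apogee altitude ≈ 14400 km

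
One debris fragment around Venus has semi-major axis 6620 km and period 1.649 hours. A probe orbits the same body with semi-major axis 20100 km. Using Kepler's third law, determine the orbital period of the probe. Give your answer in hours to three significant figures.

Kepler's third law: T² ∝ a³, so T₂ = T₁ (a₂/a₁)^(3/2).
a₂/a₁ = 3.036, (a₂/a₁)^(3/2) = 5.291.
T₂ = 1.649 × 5.291 = 8.724 hours.

T₂ ≈ 8.72 hours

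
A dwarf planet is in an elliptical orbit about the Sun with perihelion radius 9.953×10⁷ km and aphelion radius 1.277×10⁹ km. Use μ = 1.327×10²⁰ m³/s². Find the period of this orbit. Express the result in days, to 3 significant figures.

T ≈ 3600 days

Semi-major axis a = (r_p + r_a)/2 = (9.9530×10⁷ + 1.2770×10⁹)/2 = 6.8826×10⁸ km = 6.883×10¹¹ m.
By Kepler's third law T = 2π√(a³/μ) = 2π × 4.957×10⁷ = 3.114×10⁸ s.
= 3605 days.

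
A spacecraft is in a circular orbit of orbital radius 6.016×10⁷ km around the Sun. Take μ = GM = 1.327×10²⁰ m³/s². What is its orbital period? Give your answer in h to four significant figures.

T ≈ 2236 h

r = 6.016×10⁷ km = 6.016×10¹⁰ m.
Kepler's third law: T = 2π√(r³/μ) = 2π√((6.016×10¹⁰)³ / 1.327×10²⁰).
r³/μ = 1.641×10¹² s², so T = 2π × 1.281×10⁶ = 8.048×10⁶ s.
Converting: 8.048×10⁶ s ÷ 3600 = 2236 h.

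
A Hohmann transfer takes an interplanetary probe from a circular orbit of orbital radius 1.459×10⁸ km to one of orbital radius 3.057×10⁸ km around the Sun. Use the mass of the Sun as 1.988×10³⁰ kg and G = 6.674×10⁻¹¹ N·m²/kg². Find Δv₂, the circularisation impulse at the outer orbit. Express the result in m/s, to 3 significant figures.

μ = GM = 6.674×10⁻¹¹ × 1.988×10³⁰ = 1.327×10²⁰ m³/s².
r₁ = 1.459×10⁸ km = 1.459×10¹¹ m.
r₂ = 3.057×10⁸ km = 3.057×10¹¹ m.
Transfer ellipse a_t = (r₁ + r₂)/2 = 2.258×10¹¹ m.
At r₁: circular v_c1 = √(μ/r₁) = 30160 m/s; transfer-perihelion v_p = √[μ(2/r₁ − 1/a_t)] = 35090 m/s.
At r₂: circular v_c2 = √(μ/r₂) = 20830 m/s; transfer-aphelion v_a = √[μ(2/r₂ − 1/a_t)] = 16750 m/s.
Δv₂ = v_c2 − v_a = 4087 m/s.

Δv ≈ 4090 m/s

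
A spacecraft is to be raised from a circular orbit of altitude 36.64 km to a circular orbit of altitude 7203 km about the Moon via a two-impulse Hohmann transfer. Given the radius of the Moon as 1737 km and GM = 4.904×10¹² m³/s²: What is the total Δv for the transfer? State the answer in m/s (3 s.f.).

r₁ = 1737 + 36.64 = 1773.6 km = 1.7736×10⁶ m.
r₂ = 1737 + 7203 = 8940.0 km = 8.9400×10⁶ m.
Transfer ellipse a_t = (r₁ + r₂)/2 = 5.357×10⁶ m.
At r₁: circular v_c1 = √(μ/r₁) = 1663 m/s; transfer-perilune v_p = √[μ(2/r₁ − 1/a_t)] = 2148 m/s.
Δv₁ = v_p − v_c1 = 485.3 m/s.
At r₂: circular v_c2 = √(μ/r₂) = 740.6 m/s; transfer-apolune v_a = √[μ(2/r₂ − 1/a_t)] = 426.2 m/s.
Δv₂ = v_c2 − v_a = 314.5 m/s.
Total Δv = Δv₁ + Δv₂ = 799.8 m/s.

Δv_total ≈ 800 m/s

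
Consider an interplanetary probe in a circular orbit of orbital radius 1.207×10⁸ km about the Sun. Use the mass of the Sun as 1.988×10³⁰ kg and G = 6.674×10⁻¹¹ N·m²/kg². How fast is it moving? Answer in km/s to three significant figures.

v ≈ 33.2 km/s

μ = GM = 6.674×10⁻¹¹ × 1.988×10³⁰ = 1.327×10²⁰ m³/s².
r = 1.207×10⁸ km = 1.207×10¹¹ m.
For a circular orbit v = √(μ/r) = √(1.327×10²⁰ / 1.207×10¹¹) = √(1.099×10⁹) = 33150 m/s.
That is 33.15 km/s.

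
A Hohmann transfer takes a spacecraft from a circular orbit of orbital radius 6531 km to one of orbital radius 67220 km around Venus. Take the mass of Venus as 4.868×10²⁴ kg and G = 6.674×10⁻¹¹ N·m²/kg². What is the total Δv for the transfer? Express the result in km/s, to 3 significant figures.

μ = GM = 6.674×10⁻¹¹ × 4.868×10²⁴ = 3.249×10¹⁴ m³/s².
r₁ = 6531 km = 6.531×10⁶ m.
r₂ = 67220 km = 6.722×10⁷ m.
Transfer ellipse a_t = (r₁ + r₂)/2 = 3.688×10⁷ m.
At r₁: circular v_c1 = √(μ/r₁) = 7053 m/s; transfer-periapsis v_p = √[μ(2/r₁ − 1/a_t)] = 9523 m/s.
Δv₁ = v_p − v_c1 = 2470 m/s.
At r₂: circular v_c2 = √(μ/r₂) = 2198 m/s; transfer-apoapsis v_a = √[μ(2/r₂ − 1/a_t)] = 925.2 m/s.
Δv₂ = v_c2 − v_a = 1273 m/s.
Total Δv = Δv₁ + Δv₂ = 3743 m/s = 3.743 km/s.

Δv_total ≈ 3.74 km/s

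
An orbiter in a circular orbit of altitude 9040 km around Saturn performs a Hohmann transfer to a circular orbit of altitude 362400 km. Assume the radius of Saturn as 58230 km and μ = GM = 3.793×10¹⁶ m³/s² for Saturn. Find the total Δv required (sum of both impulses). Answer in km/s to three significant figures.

Δv_total ≈ 11.9 km/s

r₁ = 58230 + 9040 = 67270 km = 6.7270×10⁷ m.
r₂ = 58230 + 362400 = 420630 km = 4.2063×10⁸ m.
Transfer ellipse a_t = (r₁ + r₂)/2 = 2.440×10⁸ m.
At r₁: circular v_c1 = √(μ/r₁) = 23750 m/s; transfer-perikrone v_p = √[μ(2/r₁ − 1/a_t)] = 31180 m/s.
Δv₁ = v_p − v_c1 = 7435 m/s.
At r₂: circular v_c2 = √(μ/r₂) = 9496 m/s; transfer-apokrone v_a = √[μ(2/r₂ − 1/a_t)] = 4987 m/s.
Δv₂ = v_c2 − v_a = 4509 m/s.
Total Δv = Δv₁ + Δv₂ = 11940 m/s = 11.94 km/s.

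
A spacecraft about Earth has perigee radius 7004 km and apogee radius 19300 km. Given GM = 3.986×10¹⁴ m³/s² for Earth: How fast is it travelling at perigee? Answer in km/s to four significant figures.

v ≈ 9.139 km/s

Semi-major axis a = (r_p + r_a)/2 = 13152 km = 1.315×10⁷ m.
Vis-viva: v² = μ(2/r − 1/a) = 3.986×10¹⁴ × (2.856×10⁻⁷ − 7.603×10⁻⁸) = 8.351×10⁷ m²/s².
v = 9139 m/s = 9.139 km/s.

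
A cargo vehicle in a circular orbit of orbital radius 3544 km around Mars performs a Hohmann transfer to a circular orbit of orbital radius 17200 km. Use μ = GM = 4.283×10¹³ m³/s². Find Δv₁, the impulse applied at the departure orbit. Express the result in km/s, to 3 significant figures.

Δv ≈ 1.00 km/s

r₁ = 3544 km = 3.544×10⁶ m.
r₂ = 17200 km = 1.720×10⁷ m.
Transfer ellipse a_t = (r₁ + r₂)/2 = 1.037×10⁷ m.
At r₁: circular v_c1 = √(μ/r₁) = 3476 m/s; transfer-periapsis v_p = √[μ(2/r₁ − 1/a_t)] = 4477 m/s.
Δv₁ = v_p − v_c1 = 1000 m/s.
= 1.000 km/s.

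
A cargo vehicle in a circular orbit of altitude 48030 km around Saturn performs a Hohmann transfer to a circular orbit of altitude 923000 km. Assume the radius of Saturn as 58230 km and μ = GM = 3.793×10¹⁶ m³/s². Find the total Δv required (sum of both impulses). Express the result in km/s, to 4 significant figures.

r₁ = 58230 + 48030 = 106260 km = 1.0626×10⁸ m.
r₂ = 58230 + 923000 = 981230 km = 9.8123×10⁸ m.
Transfer ellipse a_t = (r₁ + r₂)/2 = 5.437×10⁸ m.
At r₁: circular v_c1 = √(μ/r₁) = 18890 m/s; transfer-perikrone v_p = √[μ(2/r₁ − 1/a_t)] = 25380 m/s.
Δv₁ = v_p − v_c1 = 6487 m/s.
At r₂: circular v_c2 = √(μ/r₂) = 6217 m/s; transfer-apokrone v_a = √[μ(2/r₂ − 1/a_t)] = 2748 m/s.
Δv₂ = v_c2 − v_a = 3469 m/s.
Total Δv = Δv₁ + Δv₂ = 9956 m/s = 9.956 km/s.

Δv_total ≈ 9.956 km/s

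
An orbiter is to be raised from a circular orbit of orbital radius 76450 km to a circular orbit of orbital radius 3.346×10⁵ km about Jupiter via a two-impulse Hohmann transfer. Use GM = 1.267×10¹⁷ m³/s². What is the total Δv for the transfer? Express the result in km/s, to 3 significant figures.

Δv_total ≈ 18.8 km/s

r₁ = 76450 km = 7.645×10⁷ m.
r₂ = 3.346×10⁵ km = 3.346×10⁸ m.
Transfer ellipse a_t = (r₁ + r₂)/2 = 2.055×10⁸ m.
At r₁: circular v_c1 = √(μ/r₁) = 40710 m/s; transfer-perijove v_p = √[μ(2/r₁ − 1/a_t)] = 51940 m/s.
Δv₁ = v_p − v_c1 = 11230 m/s.
At r₂: circular v_c2 = √(μ/r₂) = 19460 m/s; transfer-apojove v_a = √[μ(2/r₂ − 1/a_t)] = 11870 m/s.
Δv₂ = v_c2 − v_a = 7591 m/s.
Total Δv = Δv₁ + Δv₂ = 18820 m/s = 18.82 km/s.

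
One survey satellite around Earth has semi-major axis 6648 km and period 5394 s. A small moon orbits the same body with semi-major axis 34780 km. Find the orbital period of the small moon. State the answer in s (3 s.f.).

T₂ ≈ 64500 s

Kepler's third law: T² ∝ a³, so T₂ = T₁ (a₂/a₁)^(3/2).
a₂/a₁ = 5.232, (a₂/a₁)^(3/2) = 11.97.
T₂ = 5394 × 11.97 = 64550 s.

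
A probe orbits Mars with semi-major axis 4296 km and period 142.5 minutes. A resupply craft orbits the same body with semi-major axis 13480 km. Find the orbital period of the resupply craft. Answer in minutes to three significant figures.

Kepler's third law: T² ∝ a³, so T₂ = T₁ (a₂/a₁)^(3/2).
a₂/a₁ = 3.138, (a₂/a₁)^(3/2) = 5.558.
T₂ = 142.5 × 5.558 = 792.1 minutes.

T₂ ≈ 792 minutes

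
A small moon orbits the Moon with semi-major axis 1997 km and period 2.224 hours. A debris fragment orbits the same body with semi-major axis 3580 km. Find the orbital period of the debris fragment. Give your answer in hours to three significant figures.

Kepler's third law: T² ∝ a³, so T₂ = T₁ (a₂/a₁)^(3/2).
a₂/a₁ = 1.793, (a₂/a₁)^(3/2) = 2.400.
T₂ = 2.224 × 2.400 = 5.338 hours.

T₂ ≈ 5.34 hours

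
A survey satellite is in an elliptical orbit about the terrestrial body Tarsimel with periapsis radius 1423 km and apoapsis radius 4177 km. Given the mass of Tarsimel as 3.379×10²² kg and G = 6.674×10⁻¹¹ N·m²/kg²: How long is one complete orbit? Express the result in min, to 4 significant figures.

T ≈ 326.7 min

μ = GM = 6.674×10⁻¹¹ × 3.379×10²² = 2.255×10¹² m³/s².
Semi-major axis a = (r_p + r_a)/2 = (1423.0 + 4177.0)/2 = 2800.0 km = 2.800×10⁶ m.
By Kepler's third law T = 2π√(a³/μ) = 2π × 3.120×10³ = 1.960×10⁴ s.
= 326.7 min.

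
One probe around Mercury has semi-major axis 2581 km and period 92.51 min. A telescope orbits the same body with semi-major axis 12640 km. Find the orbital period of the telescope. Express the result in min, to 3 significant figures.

Kepler's third law: T² ∝ a³, so T₂ = T₁ (a₂/a₁)^(3/2).
a₂/a₁ = 4.897, (a₂/a₁)^(3/2) = 10.84.
T₂ = 92.51 × 10.84 = 1003 min.

T₂ ≈ 1000 min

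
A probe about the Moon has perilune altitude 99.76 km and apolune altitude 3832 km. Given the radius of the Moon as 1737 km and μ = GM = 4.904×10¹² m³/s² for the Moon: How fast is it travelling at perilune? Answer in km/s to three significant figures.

r_p = 1737 + 99.76 = 1836.8 km = 1.8368×10⁶ m.
r_a = 1737 + 3832 = 5569.0 km = 5.5690×10⁶ m.
Semi-major axis a = (r_p + r_a)/2 = 3702.9 km = 3.703×10⁶ m.
Vis-viva: v² = μ(2/r − 1/a) = 4.904×10¹² × (1.089×10⁻⁶ − 2.701×10⁻⁷) = 4.015×10⁶ m²/s².
v = 2004 m/s = 2.004 km/s.

v ≈ 2.00 km/s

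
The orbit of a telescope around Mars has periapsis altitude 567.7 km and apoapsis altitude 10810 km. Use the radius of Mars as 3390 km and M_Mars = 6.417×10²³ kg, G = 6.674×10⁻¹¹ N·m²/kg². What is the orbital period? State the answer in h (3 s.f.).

T ≈ 7.30 h

μ = GM = 6.674×10⁻¹¹ × 6.417×10²³ = 4.283×10¹³ m³/s².
r_p = 3390 + 567.7 = 3957.7 km = 3.9577×10⁶ m.
r_a = 3390 + 10810 = 14200 km = 1.4200×10⁷ m.
Semi-major axis a = (r_p + r_a)/2 = (3957.7 + 14200)/2 = 9078.9 km = 9.079×10⁶ m.
By Kepler's third law T = 2π√(a³/μ) = 2π × 4.180×10³ = 2.626×10⁴ s.
= 7.296 h.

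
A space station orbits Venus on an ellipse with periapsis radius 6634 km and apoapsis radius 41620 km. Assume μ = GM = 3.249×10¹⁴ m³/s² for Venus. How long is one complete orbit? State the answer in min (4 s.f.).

Semi-major axis a = (r_p + r_a)/2 = (6634.0 + 41620)/2 = 24127 km = 2.413×10⁷ m.
By Kepler's third law T = 2π√(a³/μ) = 2π × 6.575×10³ = 4.131×10⁴ s.
= 688.5 min.

T ≈ 688.5 min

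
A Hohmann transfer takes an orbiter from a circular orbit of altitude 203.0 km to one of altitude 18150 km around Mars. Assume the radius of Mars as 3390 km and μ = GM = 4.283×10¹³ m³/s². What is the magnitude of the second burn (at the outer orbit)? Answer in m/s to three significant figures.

r₁ = 3390 + 203.0 = 3593.0 km = 3.5930×10⁶ m.
r₂ = 3390 + 18150 = 21540 km = 2.1540×10⁷ m.
Transfer ellipse a_t = (r₁ + r₂)/2 = 1.257×10⁷ m.
At r₁: circular v_c1 = √(μ/r₁) = 3453 m/s; transfer-periapsis v_p = √[μ(2/r₁ − 1/a_t)] = 4520 m/s.
At r₂: circular v_c2 = √(μ/r₂) = 1410 m/s; transfer-apoapsis v_a = √[μ(2/r₂ − 1/a_t)] = 754.0 m/s.
Δv₂ = v_c2 − v_a = 656.1 m/s.

Δv ≈ 656 m/s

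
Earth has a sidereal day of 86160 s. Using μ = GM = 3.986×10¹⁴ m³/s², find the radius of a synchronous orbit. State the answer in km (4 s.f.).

A synchronous orbit has period T, so by Kepler's third law a = (μT²/4π²)^(1/3).
μT²/4π² = 3.986×10¹⁴ × (8.616×10⁴)² / 39.48 = 7.495×10²² m³.
a = 4.216×10⁷ m = 42163 km.

r_sync ≈ 42160 km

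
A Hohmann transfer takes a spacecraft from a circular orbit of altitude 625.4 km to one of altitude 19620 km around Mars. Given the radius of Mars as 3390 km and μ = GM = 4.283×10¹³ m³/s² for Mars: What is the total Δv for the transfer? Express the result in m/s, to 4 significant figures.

Δv_total ≈ 1616 m/s

r₁ = 3390 + 625.4 = 4015.4 km = 4.0154×10⁶ m.
r₂ = 3390 + 19620 = 23010 km = 2.3010×10⁷ m.
Transfer ellipse a_t = (r₁ + r₂)/2 = 1.351×10⁷ m.
At r₁: circular v_c1 = √(μ/r₁) = 3266 m/s; transfer-periapsis v_p = √[μ(2/r₁ − 1/a_t)] = 4262 m/s.
Δv₁ = v_p − v_c1 = 995.9 m/s.
At r₂: circular v_c2 = √(μ/r₂) = 1364 m/s; transfer-apoapsis v_a = √[μ(2/r₂ − 1/a_t)] = 743.7 m/s.
Δv₂ = v_c2 − v_a = 620.6 m/s.
Total Δv = Δv₁ + Δv₂ = 1616 m/s.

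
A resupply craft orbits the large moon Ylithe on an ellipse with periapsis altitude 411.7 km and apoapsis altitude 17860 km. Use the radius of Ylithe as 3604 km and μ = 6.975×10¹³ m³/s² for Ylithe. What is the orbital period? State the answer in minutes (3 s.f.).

T ≈ 570 minutes

r_p = 3604 + 411.7 = 4015.7 km = 4.0157×10⁶ m.
r_a = 3604 + 17860 = 21464 km = 2.1464×10⁷ m.
Semi-major axis a = (r_p + r_a)/2 = (4015.7 + 21464)/2 = 12740 km = 1.274×10⁷ m.
By Kepler's third law T = 2π√(a³/μ) = 2π × 5.445×10³ = 3.421×10⁴ s.
= 570.2 minutes.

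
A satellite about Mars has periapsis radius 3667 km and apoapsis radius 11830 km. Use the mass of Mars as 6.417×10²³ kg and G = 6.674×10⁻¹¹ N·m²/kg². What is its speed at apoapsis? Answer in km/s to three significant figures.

μ = GM = 6.674×10⁻¹¹ × 6.417×10²³ = 4.283×10¹³ m³/s².
Semi-major axis a = (r_p + r_a)/2 = 7748.5 km = 7.748×10⁶ m.
Vis-viva: v² = μ(2/r − 1/a) = 4.283×10¹³ × (1.691×10⁻⁷ − 1.291×10⁻⁷) = 1.713×10⁶ m²/s².
v = 1309 m/s = 1.309 km/s.

v ≈ 1.31 km/s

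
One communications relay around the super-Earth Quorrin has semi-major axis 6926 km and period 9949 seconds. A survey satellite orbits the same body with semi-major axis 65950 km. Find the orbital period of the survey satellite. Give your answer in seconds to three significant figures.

Kepler's third law: T² ∝ a³, so T₂ = T₁ (a₂/a₁)^(3/2).
a₂/a₁ = 9.522, (a₂/a₁)^(3/2) = 29.38.
T₂ = 9949 × 29.38 = 2.923×10⁵ seconds.

T₂ ≈ 2.92×10⁵ seconds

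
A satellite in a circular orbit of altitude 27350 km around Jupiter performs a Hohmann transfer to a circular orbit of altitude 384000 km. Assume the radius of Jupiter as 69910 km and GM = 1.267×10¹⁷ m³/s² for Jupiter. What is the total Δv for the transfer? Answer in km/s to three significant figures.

r₁ = 69910 + 27350 = 97260 km = 9.7260×10⁷ m.
r₂ = 69910 + 384000 = 453910 km = 4.5391×10⁸ m.
Transfer ellipse a_t = (r₁ + r₂)/2 = 2.756×10⁸ m.
At r₁: circular v_c1 = √(μ/r₁) = 36090 m/s; transfer-perijove v_p = √[μ(2/r₁ − 1/a_t)] = 46320 m/s.
Δv₁ = v_p − v_c1 = 10230 m/s.
At r₂: circular v_c2 = √(μ/r₂) = 16710 m/s; transfer-apojove v_a = √[μ(2/r₂ − 1/a_t)] = 9925 m/s.
Δv₂ = v_c2 − v_a = 6782 m/s.
Total Δv = Δv₁ + Δv₂ = 17010 m/s = 17.01 km/s.

Δv_total ≈ 17.0 km/s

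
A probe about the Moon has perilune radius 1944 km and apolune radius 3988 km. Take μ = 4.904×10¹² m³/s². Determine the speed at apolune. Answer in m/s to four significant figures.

v ≈ 897.8 m/s

Semi-major axis a = (r_p + r_a)/2 = 2966.0 km = 2.966×10⁶ m.
Vis-viva: v² = μ(2/r − 1/a) = 4.904×10¹² × (5.015×10⁻⁷ − 3.372×10⁻⁷) = 8.060×10⁵ m²/s².
v = 897.8 m/s.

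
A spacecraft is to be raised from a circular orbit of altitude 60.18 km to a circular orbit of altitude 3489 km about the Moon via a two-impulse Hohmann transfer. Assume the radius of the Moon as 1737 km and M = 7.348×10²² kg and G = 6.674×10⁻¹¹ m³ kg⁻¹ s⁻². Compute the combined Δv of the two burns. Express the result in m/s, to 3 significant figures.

μ = GM = 6.674×10⁻¹¹ × 7.348×10²² = 4.904×10¹² m³/s².
r₁ = 1737 + 60.18 = 1797.2 km = 1.7972×10⁶ m.
r₂ = 1737 + 3489 = 5226.0 km = 5.2260×10⁶ m.
Transfer ellipse a_t = (r₁ + r₂)/2 = 3.512×10⁶ m.
At r₁: circular v_c1 = √(μ/r₁) = 1652 m/s; transfer-perilune v_p = √[μ(2/r₁ − 1/a_t)] = 2015 m/s.
Δv₁ = v_p − v_c1 = 363.3 m/s.
At r₂: circular v_c2 = √(μ/r₂) = 968.7 m/s; transfer-apolune v_a = √[μ(2/r₂ − 1/a_t)] = 693.0 m/s.
Δv₂ = v_c2 − v_a = 275.7 m/s.
Total Δv = Δv₁ + Δv₂ = 639.0 m/s.

Δv_total ≈ 639 m/s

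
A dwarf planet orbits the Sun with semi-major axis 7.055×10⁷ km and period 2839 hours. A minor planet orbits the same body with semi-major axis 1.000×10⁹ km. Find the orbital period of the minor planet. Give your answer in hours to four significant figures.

Kepler's third law: T² ∝ a³, so T₂ = T₁ (a₂/a₁)^(3/2).
a₂/a₁ = 14.17, (a₂/a₁)^(3/2) = 53.36.
T₂ = 2839 × 53.36 = 1.515×10⁵ hours.

T₂ ≈ 1.515×10⁵ hours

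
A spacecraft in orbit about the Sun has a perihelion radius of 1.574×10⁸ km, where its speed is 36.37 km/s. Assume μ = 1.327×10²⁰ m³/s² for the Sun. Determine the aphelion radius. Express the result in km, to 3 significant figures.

r_p = 1.574×10¹¹ m.
Specific energy ε = v²/2 − μ/r = -1.817×10⁸ J/kg, so a = −μ/(2ε) = 3.652×10¹¹ m.
The apsides satisfy r_p + r_a = 2a, so the aphelion radius is 2a − r_p = 5.730×10¹¹ m = 5.7298×10⁸ km.

aphelion radius ≈ 5.73×10⁸ km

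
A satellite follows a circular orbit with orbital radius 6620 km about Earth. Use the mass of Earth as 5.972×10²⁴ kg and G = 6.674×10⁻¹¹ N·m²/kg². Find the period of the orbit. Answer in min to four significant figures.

μ = GM = 6.674×10⁻¹¹ × 5.972×10²⁴ = 3.986×10¹⁴ m³/s².
r = 6620 km = 6.620×10⁶ m.
Kepler's third law: T = 2π√(r³/μ) = 2π√((6.620×10⁶)³ / 3.986×10¹⁴).
r³/μ = 7.279×10⁵ s², so T = 2π × 8.532×10² = 5.361×10³ s.
Converting: 5.361×10³ s ÷ 60.00 = 89.34 min.

T ≈ 89.34 min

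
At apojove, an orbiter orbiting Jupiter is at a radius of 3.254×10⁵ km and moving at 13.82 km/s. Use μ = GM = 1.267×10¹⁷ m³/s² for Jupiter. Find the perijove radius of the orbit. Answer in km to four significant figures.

r_a = 3.254×10⁸ m.
Specific energy ε = v²/2 − μ/r = -2.939×10⁸ J/kg, so a = −μ/(2ε) = 2.156×10⁸ m.
The apsides satisfy r_p + r_a = 2a, so the perijove radius is 2a − r_a = 1.057×10⁸ m = 1.0574×10⁵ km.

perijove radius ≈ 1.057×10⁵ km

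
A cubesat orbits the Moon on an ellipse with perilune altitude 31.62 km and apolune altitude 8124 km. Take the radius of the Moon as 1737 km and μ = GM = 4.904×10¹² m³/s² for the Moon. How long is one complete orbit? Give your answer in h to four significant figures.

r_p = 1737 + 31.62 = 1768.6 km = 1.7686×10⁶ m.
r_a = 1737 + 8124 = 9861.0 km = 9.8610×10⁶ m.
Semi-major axis a = (r_p + r_a)/2 = (1768.6 + 9861.0)/2 = 5814.8 km = 5.815×10⁶ m.
By Kepler's third law T = 2π√(a³/μ) = 2π × 6.332×10³ = 3.978×10⁴ s.
= 11.05 h.

T ≈ 11.05 h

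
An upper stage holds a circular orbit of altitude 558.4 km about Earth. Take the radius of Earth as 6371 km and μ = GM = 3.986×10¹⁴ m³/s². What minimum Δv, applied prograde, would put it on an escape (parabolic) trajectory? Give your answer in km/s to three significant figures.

Δv ≈ 3.14 km/s

r = 6371 + 558.4 = 6929.4 km = 6.9294×10⁶ m.
Circular speed v_c = √(μ/r) = 7584 m/s.
Escape speed v_esc = √(2μ/r) = √2 × v_c = 10730 m/s.
Δv = v_esc − v_c = 3142 m/s = 3.142 km/s.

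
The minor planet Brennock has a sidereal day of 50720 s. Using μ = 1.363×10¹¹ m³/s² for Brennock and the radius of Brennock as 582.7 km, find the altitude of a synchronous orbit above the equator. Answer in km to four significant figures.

A synchronous orbit has period T, so by Kepler's third law a = (μT²/4π²)^(1/3).
μT²/4π² = 1.363×10¹¹ × (5.072×10⁴)² / 39.48 = 8.882×10¹⁸ m³.
a = 2.071×10⁶ m = 2070.9 km.
Altitude h = a − R = 2070.9 − 582.7 = 1488.2 km.

h_sync ≈ 1488 km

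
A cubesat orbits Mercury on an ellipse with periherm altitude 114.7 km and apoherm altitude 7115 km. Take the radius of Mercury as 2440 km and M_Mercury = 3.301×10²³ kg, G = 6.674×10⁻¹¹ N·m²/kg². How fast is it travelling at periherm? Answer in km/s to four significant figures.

v ≈ 3.689 km/s

μ = GM = 6.674×10⁻¹¹ × 3.301×10²³ = 2.203×10¹³ m³/s².
r_p = 2440 + 114.7 = 2554.7 km = 2.5547×10⁶ m.
r_a = 2440 + 7115 = 9555.0 km = 9.5550×10⁶ m.
Semi-major axis a = (r_p + r_a)/2 = 6054.9 km = 6.055×10⁶ m.
Vis-viva: v² = μ(2/r − 1/a) = 2.203×10¹³ × (7.829×10⁻⁷ − 1.652×10⁻⁷) = 1.361×10⁷ m²/s².
v = 3689 m/s = 3.689 km/s.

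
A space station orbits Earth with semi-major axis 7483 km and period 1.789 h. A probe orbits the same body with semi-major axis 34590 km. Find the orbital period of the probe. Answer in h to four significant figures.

T₂ ≈ 17.78 h

Kepler's third law: T² ∝ a³, so T₂ = T₁ (a₂/a₁)^(3/2).
a₂/a₁ = 4.622, (a₂/a₁)^(3/2) = 9.938.
T₂ = 1.789 × 9.938 = 17.78 h.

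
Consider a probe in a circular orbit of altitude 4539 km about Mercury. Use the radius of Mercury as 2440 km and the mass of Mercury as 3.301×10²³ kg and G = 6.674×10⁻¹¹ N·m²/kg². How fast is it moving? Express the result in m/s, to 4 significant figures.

μ = GM = 6.674×10⁻¹¹ × 3.301×10²³ = 2.203×10¹³ m³/s².
r = 2440 + 4539 = 6979.0 km = 6.9790×10⁶ m.
For a circular orbit v = √(μ/r) = √(2.203×10¹³ / 6.979×10⁶) = √(3.157×10⁶) = 1777 m/s.

v ≈ 1777 m/s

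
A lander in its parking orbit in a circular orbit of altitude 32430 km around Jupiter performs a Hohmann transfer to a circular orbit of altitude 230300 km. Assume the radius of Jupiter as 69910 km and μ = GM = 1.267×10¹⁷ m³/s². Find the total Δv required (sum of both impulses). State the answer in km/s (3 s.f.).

r₁ = 69910 + 32430 = 102340 km = 1.0234×10⁸ m.
r₂ = 69910 + 230300 = 300210 km = 3.0021×10⁸ m.
Transfer ellipse a_t = (r₁ + r₂)/2 = 2.013×10⁸ m.
At r₁: circular v_c1 = √(μ/r₁) = 35190 m/s; transfer-perijove v_p = √[μ(2/r₁ − 1/a_t)] = 42970 m/s.
Δv₁ = v_p − v_c1 = 7786 m/s.
At r₂: circular v_c2 = √(μ/r₂) = 20540 m/s; transfer-apojove v_a = √[μ(2/r₂ − 1/a_t)] = 14650 m/s.
Δv₂ = v_c2 − v_a = 5895 m/s.
Total Δv = Δv₁ + Δv₂ = 13680 m/s = 13.68 km/s.

Δv_total ≈ 13.7 km/s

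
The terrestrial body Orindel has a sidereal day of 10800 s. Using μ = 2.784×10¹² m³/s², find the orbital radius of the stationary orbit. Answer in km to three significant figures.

A synchronous orbit has period T, so by Kepler's third law a = (μT²/4π²)^(1/3).
μT²/4π² = 2.784×10¹² × (1.080×10⁴)² / 39.48 = 8.225×10¹⁸ m³.
a = 2.019×10⁶ m = 2018.6 km.

r_sync ≈ 2020 km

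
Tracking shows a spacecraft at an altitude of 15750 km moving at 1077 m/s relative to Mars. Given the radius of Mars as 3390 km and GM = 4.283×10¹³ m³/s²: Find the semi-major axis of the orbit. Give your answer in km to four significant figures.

r = 3390 + 15750 = 19140 km = 1.914×10⁷ m.
Specific orbital energy ε = v²/2 − μ/r = (1077)²/2 − 4.283×10¹³/1.914×10⁷ = -1.658×10⁶ J/kg.
Since ε = −μ/(2a), a = −μ/(2ε) = 1.292×10⁷ m = 12918 km.

a ≈ 12920 km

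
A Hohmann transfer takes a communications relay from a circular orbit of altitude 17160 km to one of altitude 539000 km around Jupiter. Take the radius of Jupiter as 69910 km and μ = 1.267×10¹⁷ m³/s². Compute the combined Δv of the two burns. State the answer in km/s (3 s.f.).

Δv_total ≈ 19.5 km/s

r₁ = 69910 + 17160 = 87070 km = 8.7070×10⁷ m.
r₂ = 69910 + 539000 = 608910 km = 6.0891×10⁸ m.
Transfer ellipse a_t = (r₁ + r₂)/2 = 3.480×10⁸ m.
At r₁: circular v_c1 = √(μ/r₁) = 38150 m/s; transfer-perijove v_p = √[μ(2/r₁ − 1/a_t)] = 50460 m/s.
Δv₁ = v_p − v_c1 = 12310 m/s.
At r₂: circular v_c2 = √(μ/r₂) = 14420 m/s; transfer-apojove v_a = √[μ(2/r₂ − 1/a_t)] = 7215 m/s.
Δv₂ = v_c2 − v_a = 7209 m/s.
Total Δv = Δv₁ + Δv₂ = 19520 m/s = 19.52 km/s.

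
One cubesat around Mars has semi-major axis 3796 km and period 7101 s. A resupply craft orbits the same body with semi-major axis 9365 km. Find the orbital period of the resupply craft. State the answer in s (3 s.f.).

Kepler's third law: T² ∝ a³, so T₂ = T₁ (a₂/a₁)^(3/2).
a₂/a₁ = 2.467, (a₂/a₁)^(3/2) = 3.875.
T₂ = 7101 × 3.875 = 27520 s.

T₂ ≈ 27500 s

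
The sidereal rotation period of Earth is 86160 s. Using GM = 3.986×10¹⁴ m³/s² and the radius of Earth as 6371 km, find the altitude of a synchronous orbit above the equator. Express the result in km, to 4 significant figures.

h_sync ≈ 35790 km

A synchronous orbit has period T, so by Kepler's third law a = (μT²/4π²)^(1/3).
μT²/4π² = 3.986×10¹⁴ × (8.616×10⁴)² / 39.48 = 7.495×10²² m³.
a = 4.216×10⁷ m = 42163 km.
Altitude h = a − R = 42163 − 6371 = 35792 km.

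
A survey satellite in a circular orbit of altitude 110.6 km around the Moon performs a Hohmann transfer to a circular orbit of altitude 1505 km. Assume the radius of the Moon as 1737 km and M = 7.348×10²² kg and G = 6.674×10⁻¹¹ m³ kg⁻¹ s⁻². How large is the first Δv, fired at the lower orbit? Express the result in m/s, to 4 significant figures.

μ = GM = 6.674×10⁻¹¹ × 7.348×10²² = 4.904×10¹² m³/s².
r₁ = 1737 + 110.6 = 1847.6 km = 1.8476×10⁶ m.
r₂ = 1737 + 1505 = 3242.0 km = 3.2420×10⁶ m.
Transfer ellipse a_t = (r₁ + r₂)/2 = 2.545×10⁶ m.
At r₁: circular v_c1 = √(μ/r₁) = 1629 m/s; transfer-perilune v_p = √[μ(2/r₁ − 1/a_t)] = 1839 m/s.
Δv₁ = v_p − v_c1 = 209.7 m/s.

Δv ≈ 209.7 m/s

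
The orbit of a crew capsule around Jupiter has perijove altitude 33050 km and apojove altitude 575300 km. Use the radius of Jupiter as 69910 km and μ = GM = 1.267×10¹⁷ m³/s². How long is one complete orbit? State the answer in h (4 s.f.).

r_p = 69910 + 33050 = 102960 km = 1.0296×10⁸ m.
r_a = 69910 + 575300 = 645210 km = 6.4521×10⁸ m.
Semi-major axis a = (r_p + r_a)/2 = (1.0296×10⁵ + 6.4521×10⁵)/2 = 3.7408×10⁵ km = 3.741×10⁸ m.
By Kepler's third law T = 2π√(a³/μ) = 2π × 2.033×10⁴ = 1.277×10⁵ s.
= 35.48 h.

T ≈ 35.48 h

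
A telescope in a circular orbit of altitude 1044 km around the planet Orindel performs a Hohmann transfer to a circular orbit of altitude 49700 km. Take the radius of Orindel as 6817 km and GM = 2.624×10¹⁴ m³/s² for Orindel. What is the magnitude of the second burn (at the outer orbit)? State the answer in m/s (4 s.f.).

Δv ≈ 1090 m/s

r₁ = 6817 + 1044 = 7861.0 km = 7.8610×10⁶ m.
r₂ = 6817 + 49700 = 56517 km = 5.6517×10⁷ m.
Transfer ellipse a_t = (r₁ + r₂)/2 = 3.219×10⁷ m.
At r₁: circular v_c1 = √(μ/r₁) = 5778 m/s; transfer-periapsis v_p = √[μ(2/r₁ − 1/a_t)] = 7656 m/s.
At r₂: circular v_c2 = √(μ/r₂) = 2155 m/s; transfer-apoapsis v_a = √[μ(2/r₂ − 1/a_t)] = 1065 m/s.
Δv₂ = v_c2 − v_a = 1090 m/s.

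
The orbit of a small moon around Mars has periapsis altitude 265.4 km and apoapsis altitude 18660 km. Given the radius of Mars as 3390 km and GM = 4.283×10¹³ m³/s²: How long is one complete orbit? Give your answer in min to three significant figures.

r_p = 3390 + 265.4 = 3655.4 km = 3.6554×10⁶ m.
r_a = 3390 + 18660 = 22050 km = 2.2050×10⁷ m.
Semi-major axis a = (r_p + r_a)/2 = (3655.4 + 22050)/2 = 12853 km = 1.285×10⁷ m.
By Kepler's third law T = 2π√(a³/μ) = 2π × 7.041×10³ = 4.424×10⁴ s.
= 737.3 min.

T ≈ 737 min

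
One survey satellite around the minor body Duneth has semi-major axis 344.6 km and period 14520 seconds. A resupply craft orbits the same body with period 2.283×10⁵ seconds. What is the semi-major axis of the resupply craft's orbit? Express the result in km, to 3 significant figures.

Kepler's third law: a³ ∝ T², so a₂ = a₁ (T₂/T₁)^(2/3).
T₂/T₁ = 15.72, (T₂/T₁)^(2/3) = 6.276.
a₂ = 344.6 × 6.276 = 2163 km.

a₂ ≈ 2160 km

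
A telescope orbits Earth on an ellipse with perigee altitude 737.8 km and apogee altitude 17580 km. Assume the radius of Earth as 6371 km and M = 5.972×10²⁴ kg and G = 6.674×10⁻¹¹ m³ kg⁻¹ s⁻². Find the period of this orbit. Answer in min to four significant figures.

T ≈ 321.0 min

μ = GM = 6.674×10⁻¹¹ × 5.972×10²⁴ = 3.986×10¹⁴ m³/s².
r_p = 6371 + 737.8 = 7108.8 km = 7.1088×10⁶ m.
r_a = 6371 + 17580 = 23951 km = 2.3951×10⁷ m.
Semi-major axis a = (r_p + r_a)/2 = (7108.8 + 23951)/2 = 15530 km = 1.553×10⁷ m.
By Kepler's third law T = 2π√(a³/μ) = 2π × 3.065×10³ = 1.926×10⁴ s.
= 321.0 min.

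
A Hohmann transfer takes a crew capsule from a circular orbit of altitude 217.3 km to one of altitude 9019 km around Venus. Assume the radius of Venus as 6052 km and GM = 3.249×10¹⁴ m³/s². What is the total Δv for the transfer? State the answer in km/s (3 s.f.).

r₁ = 6052 + 217.3 = 6269.3 km = 6.2693×10⁶ m.
r₂ = 6052 + 9019 = 15071 km = 1.5071×10⁷ m.
Transfer ellipse a_t = (r₁ + r₂)/2 = 1.067×10⁷ m.
At r₁: circular v_c1 = √(μ/r₁) = 7199 m/s; transfer-periapsis v_p = √[μ(2/r₁ − 1/a_t)] = 8556 m/s.
Δv₁ = v_p − v_c1 = 1357 m/s.
At r₂: circular v_c2 = √(μ/r₂) = 4643 m/s; transfer-apoapsis v_a = √[μ(2/r₂ − 1/a_t)] = 3559 m/s.
Δv₂ = v_c2 − v_a = 1084 m/s.
Total Δv = Δv₁ + Δv₂ = 2441 m/s = 2.441 km/s.

Δv_total ≈ 2.44 km/s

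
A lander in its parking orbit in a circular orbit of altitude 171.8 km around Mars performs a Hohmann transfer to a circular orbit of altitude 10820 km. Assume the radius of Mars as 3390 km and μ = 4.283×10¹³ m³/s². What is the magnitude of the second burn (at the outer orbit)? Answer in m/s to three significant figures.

Δv ≈ 637 m/s

r₁ = 3390 + 171.8 = 3561.8 km = 3.5618×10⁶ m.
r₂ = 3390 + 10820 = 14210 km = 1.4210×10⁷ m.
Transfer ellipse a_t = (r₁ + r₂)/2 = 8.886×10⁶ m.
At r₁: circular v_c1 = √(μ/r₁) = 3468 m/s; transfer-periapsis v_p = √[μ(2/r₁ − 1/a_t)] = 4385 m/s.
At r₂: circular v_c2 = √(μ/r₂) = 1736 m/s; transfer-apoapsis v_a = √[μ(2/r₂ − 1/a_t)] = 1099 m/s.
Δv₂ = v_c2 − v_a = 636.9 m/s.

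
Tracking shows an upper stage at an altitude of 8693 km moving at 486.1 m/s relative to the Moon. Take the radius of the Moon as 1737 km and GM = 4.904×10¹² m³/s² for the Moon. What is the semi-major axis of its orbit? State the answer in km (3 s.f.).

a ≈ 6970 km

r = 1737 + 8693 = 10430 km = 1.043×10⁷ m.
Specific orbital energy ε = v²/2 − μ/r = (486.1)²/2 − 4.904×10¹²/1.043×10⁷ = -3.520×10⁵ J/kg.
Since ε = −μ/(2a), a = −μ/(2ε) = 6.965×10⁶ m = 6965.2 km.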